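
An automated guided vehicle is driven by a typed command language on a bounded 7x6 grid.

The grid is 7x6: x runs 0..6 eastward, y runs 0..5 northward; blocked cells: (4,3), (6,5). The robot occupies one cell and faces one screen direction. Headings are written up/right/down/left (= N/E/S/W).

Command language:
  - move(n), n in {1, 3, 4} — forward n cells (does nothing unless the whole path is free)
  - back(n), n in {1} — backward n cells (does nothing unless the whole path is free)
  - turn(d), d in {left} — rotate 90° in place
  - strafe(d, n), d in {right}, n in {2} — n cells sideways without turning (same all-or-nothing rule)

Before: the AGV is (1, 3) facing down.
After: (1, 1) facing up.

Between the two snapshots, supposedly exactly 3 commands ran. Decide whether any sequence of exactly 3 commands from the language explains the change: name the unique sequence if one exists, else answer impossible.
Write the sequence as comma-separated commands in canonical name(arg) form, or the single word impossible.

turn(left), strafe(right, 2), turn(left)

key: cell and facing (now N) both changed — the 3 commands mix motion and turning
initial: (1, 3) facing down
step 1 (turn(left)): (1, 3) facing right
step 2 (strafe(right, 2)): (1, 1) facing right
step 3 (turn(left)): (1, 1) facing up
no rival 3-sequence matches.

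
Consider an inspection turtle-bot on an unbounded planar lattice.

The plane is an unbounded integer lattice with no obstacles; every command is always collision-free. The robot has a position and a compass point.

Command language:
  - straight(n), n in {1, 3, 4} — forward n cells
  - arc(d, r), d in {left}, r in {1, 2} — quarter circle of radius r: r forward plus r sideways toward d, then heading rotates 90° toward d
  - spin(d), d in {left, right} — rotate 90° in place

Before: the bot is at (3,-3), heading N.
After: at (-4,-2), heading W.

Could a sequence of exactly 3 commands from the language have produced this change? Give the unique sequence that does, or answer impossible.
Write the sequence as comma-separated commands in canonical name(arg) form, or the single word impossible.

arc(left, 1), straight(3), straight(3)

key: running straight(3) before arc(left, 1) would end elsewhere — order is forced
start: at (3,-3), heading N
t=1 arc(left, 1) ⇒ at (2,-2), heading W
t=2 straight(3) ⇒ at (-1,-2), heading W
t=3 straight(3) ⇒ at (-4,-2), heading W
no other 3-command option fits: unique.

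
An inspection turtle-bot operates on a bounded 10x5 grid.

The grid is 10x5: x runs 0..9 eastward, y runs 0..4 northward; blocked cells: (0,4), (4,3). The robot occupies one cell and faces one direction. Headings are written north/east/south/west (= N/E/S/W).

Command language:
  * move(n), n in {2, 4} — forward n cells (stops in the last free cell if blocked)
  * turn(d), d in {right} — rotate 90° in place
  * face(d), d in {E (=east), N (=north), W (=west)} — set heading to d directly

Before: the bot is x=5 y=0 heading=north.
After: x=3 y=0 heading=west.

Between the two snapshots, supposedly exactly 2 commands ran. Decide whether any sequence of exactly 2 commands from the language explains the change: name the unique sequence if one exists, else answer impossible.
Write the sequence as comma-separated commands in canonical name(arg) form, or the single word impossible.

face(W), move(2)

key: position moved to (3,0) AND the heading swung to W — translation plus rotation needed
from: x=5 y=0 heading=north
step 1 (face(W)): x=5 y=0 heading=west
step 2 (move(2)): x=3 y=0 heading=west
all 36 alternatives checked — unique.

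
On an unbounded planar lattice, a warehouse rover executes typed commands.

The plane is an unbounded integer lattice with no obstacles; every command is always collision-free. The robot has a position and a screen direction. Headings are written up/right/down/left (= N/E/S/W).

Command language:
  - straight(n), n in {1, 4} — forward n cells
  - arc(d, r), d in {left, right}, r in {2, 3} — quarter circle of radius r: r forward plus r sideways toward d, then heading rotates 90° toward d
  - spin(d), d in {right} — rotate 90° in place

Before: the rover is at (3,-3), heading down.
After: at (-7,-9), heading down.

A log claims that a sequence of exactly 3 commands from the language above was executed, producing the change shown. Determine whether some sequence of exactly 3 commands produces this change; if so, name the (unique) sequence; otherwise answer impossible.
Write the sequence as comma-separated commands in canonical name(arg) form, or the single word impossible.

key: running arc(left, 3) before arc(right, 3) would end elsewhere — order is forced
begin: at (3,-3), heading down
1. arc(right, 3) → at (0,-6), heading left
2. straight(4) → at (-4,-6), heading left
3. arc(left, 3) → at (-7,-9), heading down
no other 3-command option fits: unique.

arc(right, 3), straight(4), arc(left, 3)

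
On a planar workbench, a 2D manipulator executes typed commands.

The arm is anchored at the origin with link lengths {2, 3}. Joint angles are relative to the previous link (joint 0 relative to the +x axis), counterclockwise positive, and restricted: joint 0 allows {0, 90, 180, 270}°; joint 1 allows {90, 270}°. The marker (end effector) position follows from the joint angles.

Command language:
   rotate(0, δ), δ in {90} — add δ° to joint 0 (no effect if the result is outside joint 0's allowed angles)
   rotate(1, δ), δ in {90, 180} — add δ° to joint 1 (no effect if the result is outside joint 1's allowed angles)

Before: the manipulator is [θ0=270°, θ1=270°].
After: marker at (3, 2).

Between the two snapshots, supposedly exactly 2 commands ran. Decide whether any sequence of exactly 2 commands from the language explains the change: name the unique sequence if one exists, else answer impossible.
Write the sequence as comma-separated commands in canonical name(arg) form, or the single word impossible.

rotate(0, 90), rotate(0, 90)

initial: [θ0=270°, θ1=270°]
step 1 (rotate(0, 90)): [θ0=0°, θ1=270°]
step 2 (rotate(0, 90)): [θ0=90°, θ1=270°]
no rival 2-sequence matches.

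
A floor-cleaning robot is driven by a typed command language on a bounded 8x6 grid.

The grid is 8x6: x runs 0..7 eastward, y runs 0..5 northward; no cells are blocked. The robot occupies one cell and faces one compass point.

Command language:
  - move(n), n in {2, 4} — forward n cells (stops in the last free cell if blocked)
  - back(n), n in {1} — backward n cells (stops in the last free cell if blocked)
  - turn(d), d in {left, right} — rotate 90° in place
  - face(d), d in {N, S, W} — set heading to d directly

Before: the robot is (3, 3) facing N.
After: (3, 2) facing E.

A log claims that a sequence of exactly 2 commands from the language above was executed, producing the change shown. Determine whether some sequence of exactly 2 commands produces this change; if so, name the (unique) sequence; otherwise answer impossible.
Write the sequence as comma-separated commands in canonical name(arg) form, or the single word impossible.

back(1), turn(right)

key: cell and facing (now E) both changed — the 2 commands mix motion and turning
start: (3, 3) facing N
1. back(1) → (3, 2) facing N
2. turn(right) → (3, 2) facing E
no other 2-command option fits: unique.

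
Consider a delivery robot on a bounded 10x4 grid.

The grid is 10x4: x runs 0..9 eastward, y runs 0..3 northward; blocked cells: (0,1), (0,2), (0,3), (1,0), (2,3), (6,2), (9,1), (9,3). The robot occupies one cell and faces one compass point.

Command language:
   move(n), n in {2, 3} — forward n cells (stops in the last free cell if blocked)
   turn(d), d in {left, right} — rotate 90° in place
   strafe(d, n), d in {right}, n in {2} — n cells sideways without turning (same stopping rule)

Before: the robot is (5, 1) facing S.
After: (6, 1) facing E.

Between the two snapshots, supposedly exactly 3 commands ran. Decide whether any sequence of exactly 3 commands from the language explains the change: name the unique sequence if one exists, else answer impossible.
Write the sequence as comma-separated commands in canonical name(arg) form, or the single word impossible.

strafe(right, 2), turn(left), move(3)

key: cell and facing (now E) both changed — the 3 commands mix motion and turning
begin: (5, 1) facing S
[1] after strafe(right, 2): (3, 1) facing S
[2] after turn(left): (3, 1) facing E
[3] after move(3): (6, 1) facing E
no other 3-command option fits: unique.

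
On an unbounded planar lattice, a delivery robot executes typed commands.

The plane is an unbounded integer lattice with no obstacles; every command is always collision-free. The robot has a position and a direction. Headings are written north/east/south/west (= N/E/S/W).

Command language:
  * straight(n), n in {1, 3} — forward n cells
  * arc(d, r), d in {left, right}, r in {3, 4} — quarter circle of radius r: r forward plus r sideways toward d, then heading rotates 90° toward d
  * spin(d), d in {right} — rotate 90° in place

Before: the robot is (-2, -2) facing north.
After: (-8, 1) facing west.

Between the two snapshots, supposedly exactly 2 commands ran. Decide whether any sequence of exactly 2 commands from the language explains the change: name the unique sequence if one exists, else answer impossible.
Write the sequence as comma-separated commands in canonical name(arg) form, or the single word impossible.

key: order matters: swapping arc(left, 3) and straight(3) lands elsewhere
from: (-2, -2) facing north
step 1 (arc(left, 3)): (-5, 1) facing west
step 2 (straight(3)): (-8, 1) facing west
uniquely the one of 49 2-step routes that fits.

arc(left, 3), straight(3)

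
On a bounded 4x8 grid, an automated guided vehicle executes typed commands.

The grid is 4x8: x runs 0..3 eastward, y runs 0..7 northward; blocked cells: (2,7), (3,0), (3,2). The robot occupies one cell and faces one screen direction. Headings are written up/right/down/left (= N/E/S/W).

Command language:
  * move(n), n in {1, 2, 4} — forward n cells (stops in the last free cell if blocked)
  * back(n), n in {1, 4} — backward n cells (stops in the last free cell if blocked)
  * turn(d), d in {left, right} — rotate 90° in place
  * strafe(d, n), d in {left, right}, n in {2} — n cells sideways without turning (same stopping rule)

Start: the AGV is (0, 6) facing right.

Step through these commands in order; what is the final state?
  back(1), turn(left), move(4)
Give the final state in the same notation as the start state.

(0, 7) facing up

start: (0, 6) facing right
step 1 (back(1)): (0, 6) facing right
step 2 (turn(left)): (0, 6) facing up
step 3 (move(4)): (0, 7) facing up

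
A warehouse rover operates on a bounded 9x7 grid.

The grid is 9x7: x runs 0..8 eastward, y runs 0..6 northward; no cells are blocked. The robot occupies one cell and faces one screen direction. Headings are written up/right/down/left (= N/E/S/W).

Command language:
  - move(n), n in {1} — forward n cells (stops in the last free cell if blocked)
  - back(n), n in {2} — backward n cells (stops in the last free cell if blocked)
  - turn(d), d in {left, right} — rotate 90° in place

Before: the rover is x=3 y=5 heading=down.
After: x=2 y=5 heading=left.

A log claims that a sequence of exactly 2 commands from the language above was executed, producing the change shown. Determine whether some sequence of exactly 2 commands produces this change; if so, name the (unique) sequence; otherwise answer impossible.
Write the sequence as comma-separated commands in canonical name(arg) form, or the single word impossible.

key: cell and facing (now W) both changed — the 2 commands mix motion and turning
t0: x=3 y=5 heading=down
step 1 (turn(right)): x=3 y=5 heading=left
step 2 (move(1)): x=2 y=5 heading=left
no rival 2-sequence matches.

turn(right), move(1)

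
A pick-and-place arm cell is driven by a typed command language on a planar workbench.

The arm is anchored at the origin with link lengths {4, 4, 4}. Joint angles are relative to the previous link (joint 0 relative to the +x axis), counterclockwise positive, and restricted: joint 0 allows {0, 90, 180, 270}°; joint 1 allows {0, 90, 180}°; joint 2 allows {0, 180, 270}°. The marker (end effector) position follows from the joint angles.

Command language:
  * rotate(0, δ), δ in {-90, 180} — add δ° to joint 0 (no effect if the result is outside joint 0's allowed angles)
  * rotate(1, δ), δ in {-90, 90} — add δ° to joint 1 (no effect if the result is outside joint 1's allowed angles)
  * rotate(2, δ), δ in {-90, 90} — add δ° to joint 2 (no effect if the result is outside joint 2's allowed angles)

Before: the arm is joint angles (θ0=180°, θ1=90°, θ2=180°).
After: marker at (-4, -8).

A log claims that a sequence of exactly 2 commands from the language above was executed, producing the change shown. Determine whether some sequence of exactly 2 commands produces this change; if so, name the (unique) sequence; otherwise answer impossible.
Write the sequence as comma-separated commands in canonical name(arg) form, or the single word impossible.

rotate(2, 90), rotate(2, 90)

start: joint angles (θ0=180°, θ1=90°, θ2=180°)
t=1 rotate(2, 90) ⇒ joint angles (θ0=180°, θ1=90°, θ2=270°)
t=2 rotate(2, 90) ⇒ joint angles (θ0=180°, θ1=90°, θ2=0°)
uniquely the one of 36 2-step routes that fits.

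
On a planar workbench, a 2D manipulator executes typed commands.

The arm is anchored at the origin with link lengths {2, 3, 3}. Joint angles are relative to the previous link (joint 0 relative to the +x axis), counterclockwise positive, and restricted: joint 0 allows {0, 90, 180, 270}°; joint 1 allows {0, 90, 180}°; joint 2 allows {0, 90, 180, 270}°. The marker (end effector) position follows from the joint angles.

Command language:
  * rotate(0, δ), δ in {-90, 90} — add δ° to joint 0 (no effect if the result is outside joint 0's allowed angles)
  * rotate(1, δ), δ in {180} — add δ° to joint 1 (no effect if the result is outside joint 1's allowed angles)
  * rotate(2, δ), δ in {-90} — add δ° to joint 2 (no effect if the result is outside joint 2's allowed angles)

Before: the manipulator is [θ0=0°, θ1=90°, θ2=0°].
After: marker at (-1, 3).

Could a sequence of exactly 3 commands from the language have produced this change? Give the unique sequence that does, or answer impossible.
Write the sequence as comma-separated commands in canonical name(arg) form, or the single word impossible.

rotate(2, -90), rotate(2, -90), rotate(2, -90)

initial: [θ0=0°, θ1=90°, θ2=0°]
1. rotate(2, -90) → [θ0=0°, θ1=90°, θ2=270°]
2. rotate(2, -90) → [θ0=0°, θ1=90°, θ2=180°]
3. rotate(2, -90) → [θ0=0°, θ1=90°, θ2=90°]
uniquely the one of 64 3-step routes that fits.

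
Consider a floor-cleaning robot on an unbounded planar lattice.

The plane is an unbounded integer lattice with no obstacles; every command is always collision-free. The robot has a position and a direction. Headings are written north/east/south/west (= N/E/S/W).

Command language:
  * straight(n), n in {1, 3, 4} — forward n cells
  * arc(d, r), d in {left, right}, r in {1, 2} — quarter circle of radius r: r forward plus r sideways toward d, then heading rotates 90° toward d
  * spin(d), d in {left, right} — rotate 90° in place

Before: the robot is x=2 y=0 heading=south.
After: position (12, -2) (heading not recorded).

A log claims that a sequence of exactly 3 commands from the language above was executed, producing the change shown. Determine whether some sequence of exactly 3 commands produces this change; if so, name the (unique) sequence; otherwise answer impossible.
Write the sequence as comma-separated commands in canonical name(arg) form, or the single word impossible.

key: order matters: swapping arc(left, 2) and straight(4) lands elsewhere
start: x=2 y=0 heading=south
step 1 (arc(left, 2)): x=4 y=-2 heading=east
step 2 (straight(4)): x=8 y=-2 heading=east
step 3 (straight(4)): x=12 y=-2 heading=east
no rival 3-sequence matches.

arc(left, 2), straight(4), straight(4)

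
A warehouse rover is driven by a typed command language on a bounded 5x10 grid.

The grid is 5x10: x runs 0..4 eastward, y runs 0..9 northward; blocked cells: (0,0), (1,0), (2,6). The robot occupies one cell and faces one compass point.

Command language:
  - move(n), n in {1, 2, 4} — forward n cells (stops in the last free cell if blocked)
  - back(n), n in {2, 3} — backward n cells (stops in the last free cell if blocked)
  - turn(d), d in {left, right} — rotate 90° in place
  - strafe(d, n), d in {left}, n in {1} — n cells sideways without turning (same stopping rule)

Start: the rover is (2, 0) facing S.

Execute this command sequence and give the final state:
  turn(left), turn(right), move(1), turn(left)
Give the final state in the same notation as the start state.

begin: (2, 0) facing S
[1] after turn(left): (2, 0) facing E
[2] after turn(right): (2, 0) facing S
[3] after move(1): (2, 0) facing S
[4] after turn(left): (2, 0) facing E

(2, 0) facing E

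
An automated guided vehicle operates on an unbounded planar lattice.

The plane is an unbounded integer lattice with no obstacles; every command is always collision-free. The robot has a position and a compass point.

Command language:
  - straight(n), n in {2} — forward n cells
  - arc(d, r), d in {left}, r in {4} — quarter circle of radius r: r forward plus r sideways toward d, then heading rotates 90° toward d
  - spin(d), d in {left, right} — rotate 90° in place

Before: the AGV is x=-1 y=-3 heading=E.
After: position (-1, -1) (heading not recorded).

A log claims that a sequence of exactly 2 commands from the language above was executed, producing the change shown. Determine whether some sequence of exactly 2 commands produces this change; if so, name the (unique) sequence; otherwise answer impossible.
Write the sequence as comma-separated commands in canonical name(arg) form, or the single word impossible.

key: order matters: swapping spin(left) and straight(2) lands elsewhere
t0: x=-1 y=-3 heading=E
1. spin(left) → x=-1 y=-3 heading=N
2. straight(2) → x=-1 y=-1 heading=N
no other 2-command option fits: unique.

spin(left), straight(2)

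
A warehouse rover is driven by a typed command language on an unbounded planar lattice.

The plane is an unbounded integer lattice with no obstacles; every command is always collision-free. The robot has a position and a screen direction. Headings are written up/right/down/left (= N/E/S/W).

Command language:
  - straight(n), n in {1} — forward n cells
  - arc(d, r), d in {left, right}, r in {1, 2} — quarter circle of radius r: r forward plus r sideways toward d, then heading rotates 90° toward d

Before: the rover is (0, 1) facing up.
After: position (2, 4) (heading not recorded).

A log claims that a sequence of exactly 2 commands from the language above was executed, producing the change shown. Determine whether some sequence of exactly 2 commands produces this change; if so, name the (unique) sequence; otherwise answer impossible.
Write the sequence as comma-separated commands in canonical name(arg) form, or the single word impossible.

straight(1), arc(right, 2)

key: order matters: swapping straight(1) and arc(right, 2) lands elsewhere
t0: (0, 1) facing up
t=1 straight(1) ⇒ (0, 2) facing up
t=2 arc(right, 2) ⇒ (2, 4) facing right
no rival 2-sequence matches.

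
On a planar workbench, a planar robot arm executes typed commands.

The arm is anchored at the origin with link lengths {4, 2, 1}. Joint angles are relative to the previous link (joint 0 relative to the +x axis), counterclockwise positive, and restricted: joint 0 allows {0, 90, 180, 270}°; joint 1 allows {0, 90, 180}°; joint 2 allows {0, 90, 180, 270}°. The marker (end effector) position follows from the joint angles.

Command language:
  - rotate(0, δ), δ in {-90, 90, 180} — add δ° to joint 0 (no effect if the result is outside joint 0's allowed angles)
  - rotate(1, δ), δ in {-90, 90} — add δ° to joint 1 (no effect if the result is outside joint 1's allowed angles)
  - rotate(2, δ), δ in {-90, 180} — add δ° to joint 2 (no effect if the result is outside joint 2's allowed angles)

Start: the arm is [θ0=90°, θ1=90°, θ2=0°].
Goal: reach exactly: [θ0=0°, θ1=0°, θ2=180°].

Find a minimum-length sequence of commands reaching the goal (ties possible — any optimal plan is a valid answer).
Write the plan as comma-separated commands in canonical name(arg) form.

t0: [θ0=90°, θ1=90°, θ2=0°]
1. rotate(2, 180) → [θ0=90°, θ1=90°, θ2=180°]
2. rotate(0, -90) → [θ0=0°, θ1=90°, θ2=180°]
3. rotate(1, -90) → [θ0=0°, θ1=0°, θ2=180°]
nothing shorter than 3 reaches the goal.

rotate(2, 180), rotate(0, -90), rotate(1, -90)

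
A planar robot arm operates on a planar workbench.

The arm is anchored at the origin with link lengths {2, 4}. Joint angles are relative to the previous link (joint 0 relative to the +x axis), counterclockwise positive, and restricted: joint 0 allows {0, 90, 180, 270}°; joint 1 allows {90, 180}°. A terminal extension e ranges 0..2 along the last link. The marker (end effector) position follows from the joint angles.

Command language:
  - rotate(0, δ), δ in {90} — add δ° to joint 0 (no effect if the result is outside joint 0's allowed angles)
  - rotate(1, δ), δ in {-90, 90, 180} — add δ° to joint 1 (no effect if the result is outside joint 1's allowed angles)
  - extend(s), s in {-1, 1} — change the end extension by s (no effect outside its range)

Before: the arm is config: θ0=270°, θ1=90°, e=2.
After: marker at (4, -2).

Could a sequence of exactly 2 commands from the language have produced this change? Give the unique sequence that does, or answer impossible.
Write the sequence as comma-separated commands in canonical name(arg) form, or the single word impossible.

start: config: θ0=270°, θ1=90°, e=2
[1] after extend(-1): config: θ0=270°, θ1=90°, e=1
[2] after extend(-1): config: θ0=270°, θ1=90°, e=0
uniquely the one of 36 2-step routes that fits.

extend(-1), extend(-1)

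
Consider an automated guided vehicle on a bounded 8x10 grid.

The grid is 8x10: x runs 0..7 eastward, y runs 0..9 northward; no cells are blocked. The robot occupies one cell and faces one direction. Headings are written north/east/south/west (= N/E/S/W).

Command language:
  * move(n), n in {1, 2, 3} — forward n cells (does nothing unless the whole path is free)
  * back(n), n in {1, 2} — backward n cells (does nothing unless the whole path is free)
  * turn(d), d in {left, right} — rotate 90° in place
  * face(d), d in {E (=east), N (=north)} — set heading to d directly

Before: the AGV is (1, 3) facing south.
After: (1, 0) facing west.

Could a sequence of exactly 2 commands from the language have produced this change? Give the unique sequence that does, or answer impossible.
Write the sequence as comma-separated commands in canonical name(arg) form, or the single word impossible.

key: order matters: swapping move(3) and turn(right) lands elsewhere
from: (1, 3) facing south
step 1 (move(3)): (1, 0) facing south
step 2 (turn(right)): (1, 0) facing west
uniquely the one of 81 2-step routes that fits.

move(3), turn(right)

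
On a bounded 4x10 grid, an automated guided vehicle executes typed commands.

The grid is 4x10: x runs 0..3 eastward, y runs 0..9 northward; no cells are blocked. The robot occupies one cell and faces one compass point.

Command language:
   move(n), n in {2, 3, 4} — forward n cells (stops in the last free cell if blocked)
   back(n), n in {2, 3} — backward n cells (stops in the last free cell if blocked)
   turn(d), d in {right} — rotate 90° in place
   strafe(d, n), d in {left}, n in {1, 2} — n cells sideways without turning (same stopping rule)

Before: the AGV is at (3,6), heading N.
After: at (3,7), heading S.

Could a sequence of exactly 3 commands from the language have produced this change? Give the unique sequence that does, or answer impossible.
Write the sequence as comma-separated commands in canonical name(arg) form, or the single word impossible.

turn(right), strafe(left, 1), turn(right)

key: position moved to (3,7) AND the heading swung to S — translation plus rotation needed
start: at (3,6), heading N
[1] after turn(right): at (3,6), heading E
[2] after strafe(left, 1): at (3,7), heading E
[3] after turn(right): at (3,7), heading S
no rival 3-sequence matches.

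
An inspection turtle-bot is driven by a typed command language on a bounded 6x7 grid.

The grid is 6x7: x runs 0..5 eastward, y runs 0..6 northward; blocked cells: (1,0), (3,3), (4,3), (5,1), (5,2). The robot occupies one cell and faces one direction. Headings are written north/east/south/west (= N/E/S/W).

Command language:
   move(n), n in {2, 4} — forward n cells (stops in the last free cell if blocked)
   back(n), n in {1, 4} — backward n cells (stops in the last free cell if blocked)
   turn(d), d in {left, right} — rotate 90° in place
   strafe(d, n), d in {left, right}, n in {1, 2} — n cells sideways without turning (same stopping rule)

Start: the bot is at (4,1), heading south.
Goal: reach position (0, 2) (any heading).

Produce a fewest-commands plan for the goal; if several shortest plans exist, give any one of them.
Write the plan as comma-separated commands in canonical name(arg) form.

back(4), strafe(right, 2), strafe(right, 2)

begin: at (4,1), heading south
1. back(4) → at (4,2), heading south
2. strafe(right, 2) → at (2,2), heading south
3. strafe(right, 2) → at (0,2), heading south
no 2-step plan works, so 3 is optimal.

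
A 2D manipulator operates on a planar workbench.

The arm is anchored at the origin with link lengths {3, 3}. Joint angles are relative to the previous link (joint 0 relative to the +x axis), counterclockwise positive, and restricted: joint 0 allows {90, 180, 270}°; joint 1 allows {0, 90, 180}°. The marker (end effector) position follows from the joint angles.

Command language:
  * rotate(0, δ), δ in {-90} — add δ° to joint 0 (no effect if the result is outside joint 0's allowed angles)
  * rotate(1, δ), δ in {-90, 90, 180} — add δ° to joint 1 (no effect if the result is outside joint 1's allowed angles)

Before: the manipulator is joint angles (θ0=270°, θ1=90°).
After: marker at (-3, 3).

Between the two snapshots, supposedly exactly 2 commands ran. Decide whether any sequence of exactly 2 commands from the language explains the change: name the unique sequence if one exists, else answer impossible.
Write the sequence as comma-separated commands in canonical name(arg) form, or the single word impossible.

from: joint angles (θ0=270°, θ1=90°)
1. rotate(0, -90) → joint angles (θ0=180°, θ1=90°)
2. rotate(0, -90) → joint angles (θ0=90°, θ1=90°)
no other 2-command option fits: unique.

rotate(0, -90), rotate(0, -90)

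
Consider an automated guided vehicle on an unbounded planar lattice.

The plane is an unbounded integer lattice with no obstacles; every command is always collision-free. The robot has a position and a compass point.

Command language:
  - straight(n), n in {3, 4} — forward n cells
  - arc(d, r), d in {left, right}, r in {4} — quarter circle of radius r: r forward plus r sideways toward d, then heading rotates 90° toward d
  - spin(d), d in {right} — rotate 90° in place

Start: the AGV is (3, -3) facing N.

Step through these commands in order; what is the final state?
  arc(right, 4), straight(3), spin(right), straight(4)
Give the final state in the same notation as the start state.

(10, -3) facing S

t0: (3, -3) facing N
[1] after arc(right, 4): (7, 1) facing E
[2] after straight(3): (10, 1) facing E
[3] after spin(right): (10, 1) facing S
[4] after straight(4): (10, -3) facing S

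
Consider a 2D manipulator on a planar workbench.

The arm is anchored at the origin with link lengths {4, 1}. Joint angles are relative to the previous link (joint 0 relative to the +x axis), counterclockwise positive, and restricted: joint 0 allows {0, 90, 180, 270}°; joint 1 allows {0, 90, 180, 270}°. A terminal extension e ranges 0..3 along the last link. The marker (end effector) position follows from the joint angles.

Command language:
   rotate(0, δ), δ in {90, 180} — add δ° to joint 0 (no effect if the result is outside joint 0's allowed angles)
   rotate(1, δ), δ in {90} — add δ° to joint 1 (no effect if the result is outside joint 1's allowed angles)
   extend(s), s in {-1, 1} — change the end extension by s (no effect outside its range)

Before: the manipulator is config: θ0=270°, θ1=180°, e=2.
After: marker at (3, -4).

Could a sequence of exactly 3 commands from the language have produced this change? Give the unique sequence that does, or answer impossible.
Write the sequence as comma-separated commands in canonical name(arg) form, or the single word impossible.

begin: config: θ0=270°, θ1=180°, e=2
t=1 rotate(1, 90) ⇒ config: θ0=270°, θ1=270°, e=2
t=2 rotate(1, 90) ⇒ config: θ0=270°, θ1=0°, e=2
t=3 rotate(1, 90) ⇒ config: θ0=270°, θ1=90°, e=2
all 125 alternatives checked — unique.

rotate(1, 90), rotate(1, 90), rotate(1, 90)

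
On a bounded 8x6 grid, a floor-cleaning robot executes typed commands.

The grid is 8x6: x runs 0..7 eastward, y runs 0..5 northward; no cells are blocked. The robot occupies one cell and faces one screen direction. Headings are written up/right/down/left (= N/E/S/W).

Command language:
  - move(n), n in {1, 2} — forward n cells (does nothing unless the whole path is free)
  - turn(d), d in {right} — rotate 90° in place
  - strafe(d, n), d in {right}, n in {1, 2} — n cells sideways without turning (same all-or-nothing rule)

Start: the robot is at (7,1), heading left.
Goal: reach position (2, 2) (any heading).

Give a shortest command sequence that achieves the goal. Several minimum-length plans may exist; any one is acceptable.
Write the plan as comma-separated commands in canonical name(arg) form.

from: at (7,1), heading left
step 1 (move(2)): at (5,1), heading left
step 2 (move(2)): at (3,1), heading left
step 3 (move(1)): at (2,1), heading left
step 4 (strafe(right, 1)): at (2,2), heading left
shorter routes all fall short; 4 is best.

move(2), move(2), move(1), strafe(right, 1)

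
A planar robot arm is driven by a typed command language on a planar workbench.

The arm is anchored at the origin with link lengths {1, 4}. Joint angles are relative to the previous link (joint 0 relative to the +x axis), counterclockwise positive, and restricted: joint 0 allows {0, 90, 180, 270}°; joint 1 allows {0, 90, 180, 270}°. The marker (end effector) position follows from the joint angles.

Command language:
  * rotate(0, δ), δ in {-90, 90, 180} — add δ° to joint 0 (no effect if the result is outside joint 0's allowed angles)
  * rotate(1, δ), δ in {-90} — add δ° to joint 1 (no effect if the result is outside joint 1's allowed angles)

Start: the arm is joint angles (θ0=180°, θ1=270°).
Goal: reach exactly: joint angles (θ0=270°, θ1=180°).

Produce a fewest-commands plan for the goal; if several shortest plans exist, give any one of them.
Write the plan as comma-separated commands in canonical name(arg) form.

initial: joint angles (θ0=180°, θ1=270°)
[1] after rotate(0, 90): joint angles (θ0=270°, θ1=270°)
[2] after rotate(1, -90): joint angles (θ0=270°, θ1=180°)
nothing shorter than 2 reaches the goal.

rotate(0, 90), rotate(1, -90)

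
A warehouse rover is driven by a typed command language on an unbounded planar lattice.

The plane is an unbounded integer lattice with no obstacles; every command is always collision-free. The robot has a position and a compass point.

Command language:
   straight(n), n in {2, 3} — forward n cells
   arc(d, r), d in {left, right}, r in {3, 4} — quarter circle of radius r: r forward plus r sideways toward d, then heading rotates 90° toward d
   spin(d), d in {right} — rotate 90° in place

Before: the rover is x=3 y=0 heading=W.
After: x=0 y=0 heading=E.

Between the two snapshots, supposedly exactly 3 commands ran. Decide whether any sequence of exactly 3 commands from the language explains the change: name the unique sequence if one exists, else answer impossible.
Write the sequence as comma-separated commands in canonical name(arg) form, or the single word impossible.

key: position moved to (0,0) AND the heading swung to E — translation plus rotation needed
t0: x=3 y=0 heading=W
t=1 straight(3) ⇒ x=0 y=0 heading=W
t=2 spin(right) ⇒ x=0 y=0 heading=N
t=3 spin(right) ⇒ x=0 y=0 heading=E
all 343 alternatives checked — unique.

straight(3), spin(right), spin(right)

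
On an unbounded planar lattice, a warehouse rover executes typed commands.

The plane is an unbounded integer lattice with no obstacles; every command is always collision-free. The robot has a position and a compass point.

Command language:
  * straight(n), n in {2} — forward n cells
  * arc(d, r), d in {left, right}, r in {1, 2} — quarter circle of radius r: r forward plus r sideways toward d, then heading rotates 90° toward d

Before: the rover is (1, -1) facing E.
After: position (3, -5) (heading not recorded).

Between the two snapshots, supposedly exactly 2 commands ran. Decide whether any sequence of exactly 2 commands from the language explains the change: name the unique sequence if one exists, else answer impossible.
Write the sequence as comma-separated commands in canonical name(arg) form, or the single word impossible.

key: running straight(2) before arc(right, 2) would end elsewhere — order is forced
initial: (1, -1) facing E
[1] after arc(right, 2): (3, -3) facing S
[2] after straight(2): (3, -5) facing S
uniquely the one of 25 2-step routes that fits.

arc(right, 2), straight(2)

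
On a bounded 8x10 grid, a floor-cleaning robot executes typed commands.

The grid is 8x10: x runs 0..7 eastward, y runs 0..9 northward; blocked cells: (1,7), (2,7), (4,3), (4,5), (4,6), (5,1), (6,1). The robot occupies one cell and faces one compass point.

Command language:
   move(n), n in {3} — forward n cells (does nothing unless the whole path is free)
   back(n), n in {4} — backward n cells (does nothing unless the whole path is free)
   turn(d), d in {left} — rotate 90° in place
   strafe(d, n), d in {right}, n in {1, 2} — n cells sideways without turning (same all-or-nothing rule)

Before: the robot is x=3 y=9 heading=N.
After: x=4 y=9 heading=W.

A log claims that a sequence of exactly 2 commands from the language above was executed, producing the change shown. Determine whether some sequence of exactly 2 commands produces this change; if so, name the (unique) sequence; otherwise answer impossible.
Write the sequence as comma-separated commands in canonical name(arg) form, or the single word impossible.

key: order matters: swapping strafe(right, 1) and turn(left) lands elsewhere
from: x=3 y=9 heading=N
step 1 (strafe(right, 1)): x=4 y=9 heading=N
step 2 (turn(left)): x=4 y=9 heading=W
no rival 2-sequence matches.

strafe(right, 1), turn(left)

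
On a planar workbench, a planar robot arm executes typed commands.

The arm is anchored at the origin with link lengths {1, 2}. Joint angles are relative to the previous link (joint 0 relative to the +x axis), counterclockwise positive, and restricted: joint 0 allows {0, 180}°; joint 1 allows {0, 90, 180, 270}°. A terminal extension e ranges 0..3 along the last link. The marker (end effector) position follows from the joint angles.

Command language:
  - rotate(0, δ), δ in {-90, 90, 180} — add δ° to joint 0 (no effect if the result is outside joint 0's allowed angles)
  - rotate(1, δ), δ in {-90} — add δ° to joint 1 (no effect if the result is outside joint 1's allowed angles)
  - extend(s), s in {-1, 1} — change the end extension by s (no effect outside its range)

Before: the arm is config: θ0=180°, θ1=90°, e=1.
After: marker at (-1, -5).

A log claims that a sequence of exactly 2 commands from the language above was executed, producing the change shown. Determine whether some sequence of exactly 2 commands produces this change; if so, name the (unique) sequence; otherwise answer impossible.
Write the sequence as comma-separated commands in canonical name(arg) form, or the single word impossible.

t0: config: θ0=180°, θ1=90°, e=1
step 1 (extend(1)): config: θ0=180°, θ1=90°, e=2
step 2 (extend(1)): config: θ0=180°, θ1=90°, e=3
all 36 alternatives checked — unique.

extend(1), extend(1)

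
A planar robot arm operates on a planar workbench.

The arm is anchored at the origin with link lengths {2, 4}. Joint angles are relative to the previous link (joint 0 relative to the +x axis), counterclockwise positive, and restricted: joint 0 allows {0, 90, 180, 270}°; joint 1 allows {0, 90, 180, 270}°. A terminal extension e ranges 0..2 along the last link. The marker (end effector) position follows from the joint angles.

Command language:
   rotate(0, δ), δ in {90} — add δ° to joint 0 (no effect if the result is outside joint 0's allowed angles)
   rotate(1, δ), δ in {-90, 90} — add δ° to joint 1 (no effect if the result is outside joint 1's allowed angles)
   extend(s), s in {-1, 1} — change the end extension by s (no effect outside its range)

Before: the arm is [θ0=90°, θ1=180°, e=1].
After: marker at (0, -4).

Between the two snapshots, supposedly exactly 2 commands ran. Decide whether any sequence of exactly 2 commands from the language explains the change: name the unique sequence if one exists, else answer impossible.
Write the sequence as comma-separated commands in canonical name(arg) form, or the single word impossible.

extend(1), extend(1)

initial: [θ0=90°, θ1=180°, e=1]
1. extend(1) → [θ0=90°, θ1=180°, e=2]
2. extend(1) → [θ0=90°, θ1=180°, e=2]
uniquely the one of 25 2-step routes that fits.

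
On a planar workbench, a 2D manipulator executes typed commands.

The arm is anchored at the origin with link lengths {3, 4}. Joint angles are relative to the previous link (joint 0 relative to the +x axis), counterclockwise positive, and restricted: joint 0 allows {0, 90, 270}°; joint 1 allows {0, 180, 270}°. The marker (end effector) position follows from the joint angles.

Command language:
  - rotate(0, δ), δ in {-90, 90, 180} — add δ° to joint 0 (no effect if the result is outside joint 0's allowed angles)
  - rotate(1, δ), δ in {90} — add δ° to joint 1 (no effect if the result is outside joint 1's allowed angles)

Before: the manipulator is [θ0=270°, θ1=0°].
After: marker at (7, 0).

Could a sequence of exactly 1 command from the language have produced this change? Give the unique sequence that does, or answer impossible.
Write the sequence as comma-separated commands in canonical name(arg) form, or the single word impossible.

rotate(0, 90)

start: [θ0=270°, θ1=0°]
1. rotate(0, 90) → [θ0=0°, θ1=0°]
all 4 alternatives checked — unique.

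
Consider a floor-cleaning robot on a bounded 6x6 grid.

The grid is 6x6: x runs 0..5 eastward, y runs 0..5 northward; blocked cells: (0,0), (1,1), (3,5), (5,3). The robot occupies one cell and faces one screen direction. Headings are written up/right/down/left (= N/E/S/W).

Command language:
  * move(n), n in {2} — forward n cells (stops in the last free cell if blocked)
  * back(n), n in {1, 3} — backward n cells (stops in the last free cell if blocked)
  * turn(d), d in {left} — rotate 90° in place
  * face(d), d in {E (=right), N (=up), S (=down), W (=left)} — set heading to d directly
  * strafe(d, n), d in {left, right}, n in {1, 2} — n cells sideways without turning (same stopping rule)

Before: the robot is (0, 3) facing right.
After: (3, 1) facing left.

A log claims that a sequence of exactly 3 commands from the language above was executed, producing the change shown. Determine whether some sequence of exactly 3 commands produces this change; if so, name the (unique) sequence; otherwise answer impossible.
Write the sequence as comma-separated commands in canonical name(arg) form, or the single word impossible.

face(W), back(3), strafe(left, 2)

key: order matters: swapping face(W) and strafe(left, 2) lands elsewhere
begin: (0, 3) facing right
step 1 (face(W)): (0, 3) facing left
step 2 (back(3)): (3, 3) facing left
step 3 (strafe(left, 2)): (3, 1) facing left
no other 3-command option fits: unique.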